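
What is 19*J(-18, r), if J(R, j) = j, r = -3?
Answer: -57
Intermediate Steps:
19*J(-18, r) = 19*(-3) = -57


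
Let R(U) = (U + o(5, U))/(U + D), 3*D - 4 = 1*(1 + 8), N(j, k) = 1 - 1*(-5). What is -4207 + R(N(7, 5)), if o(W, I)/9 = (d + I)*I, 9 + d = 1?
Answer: -130723/31 ≈ -4216.9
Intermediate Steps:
d = -8 (d = -9 + 1 = -8)
N(j, k) = 6 (N(j, k) = 1 + 5 = 6)
o(W, I) = 9*I*(-8 + I) (o(W, I) = 9*((-8 + I)*I) = 9*(I*(-8 + I)) = 9*I*(-8 + I))
D = 13/3 (D = 4/3 + (1*(1 + 8))/3 = 4/3 + (1*9)/3 = 4/3 + (1/3)*9 = 4/3 + 3 = 13/3 ≈ 4.3333)
R(U) = (U + 9*U*(-8 + U))/(13/3 + U) (R(U) = (U + 9*U*(-8 + U))/(U + 13/3) = (U + 9*U*(-8 + U))/(13/3 + U))
-4207 + R(N(7, 5)) = -4207 + 3*6*(-71 + 9*6)/(13 + 3*6) = -4207 + 3*6*(-71 + 54)/(13 + 18) = -4207 + 3*6*(-17)/31 = -4207 + 3*6*(1/31)*(-17) = -4207 - 306/31 = -130723/31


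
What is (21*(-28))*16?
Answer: -9408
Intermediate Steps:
(21*(-28))*16 = -588*16 = -9408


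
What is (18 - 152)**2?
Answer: 17956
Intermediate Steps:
(18 - 152)**2 = (-134)**2 = 17956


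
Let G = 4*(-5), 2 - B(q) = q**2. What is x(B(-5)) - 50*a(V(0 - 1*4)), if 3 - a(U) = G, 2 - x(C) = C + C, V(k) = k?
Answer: -1102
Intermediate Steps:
B(q) = 2 - q**2
x(C) = 2 - 2*C (x(C) = 2 - (C + C) = 2 - 2*C)
G = -20
a(U) = 23 (a(U) = 3 - 1*(-20) = 3 + 20 = 23)
x(B(-5)) - 50*a(V(0 - 1*4)) = (2 - 2*(2 - 1*(-5)**2)) - 50*23 = (2 - 2*(2 - 1*25)) - 1150 = (2 - 2*(2 - 25)) - 1150 = (2 - 2*(-23)) - 1150 = (2 + 46) - 1150 = 48 - 1150 = -1102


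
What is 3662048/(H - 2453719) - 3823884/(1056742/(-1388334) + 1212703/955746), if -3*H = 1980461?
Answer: -303835651165675558232808/40340212448506685 ≈ -7.5318e+6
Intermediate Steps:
H = -1980461/3 (H = -1/3*1980461 = -1980461/3 ≈ -6.6015e+5)
3662048/(H - 2453719) - 3823884/(1056742/(-1388334) + 1212703/955746) = 3662048/(-1980461/3 - 2453719) - 3823884/(1056742/(-1388334) + 1212703/955746) = 3662048/(-9341618/3) - 3823884/(1056742*(-1/1388334) + 1212703*(1/955746)) = 3662048*(-3/9341618) - 3823884/(-528371/694167 + 1212703/955746) = -422544/359293 - 3823884/112276644545/221149111194 = -422544/359293 - 3823884*221149111194/112276644545 = -422544/359293 - 845648547908957496/112276644545 = -303835651165675558232808/40340212448506685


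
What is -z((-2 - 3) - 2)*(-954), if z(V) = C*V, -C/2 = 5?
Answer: 66780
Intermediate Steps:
C = -10 (C = -2*5 = -10)
z(V) = -10*V
-z((-2 - 3) - 2)*(-954) = -(-10)*((-2 - 3) - 2)*(-954) = -(-10)*(-5 - 2)*(-954) = -(-10)*(-7)*(-954) = -1*70*(-954) = -70*(-954) = 66780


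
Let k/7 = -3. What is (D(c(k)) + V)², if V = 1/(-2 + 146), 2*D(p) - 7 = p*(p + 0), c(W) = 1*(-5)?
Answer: 5313025/20736 ≈ 256.22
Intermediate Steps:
k = -21 (k = 7*(-3) = -21)
c(W) = -5
D(p) = 7/2 + p²/2 (D(p) = 7/2 + (p*(p + 0))/2 = 7/2 + (p*p)/2 = 7/2 + p²/2)
V = 1/144 ≈ 0.0069444
(D(c(k)) + V)² = ((7/2 + (½)*(-5)²) + 1/144)² = ((7/2 + (½)*25) + 1/144)² = ((7/2 + 25/2) + 1/144)² = (16 + 1/144)² = (2305/144)² = 5313025/20736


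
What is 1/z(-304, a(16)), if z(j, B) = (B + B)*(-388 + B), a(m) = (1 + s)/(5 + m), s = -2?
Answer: 441/16298 ≈ 0.027059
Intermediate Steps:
a(m) = -1/(5 + m) (a(m) = (1 - 2)/(5 + m) = -1/(5 + m))
z(j, B) = 2*B*(-388 + B) (z(j, B) = (2*B)*(-388 + B) = 2*B*(-388 + B))
1/z(-304, a(16)) = 1/(2*(-1/(5 + 16))*(-388 - 1/(5 + 16))) = 1/(2*(-1/21)*(-388 - 1/21)) = 1/(2*(-1/21)*(-8149/21)) = 1/(16298/441) = 441/16298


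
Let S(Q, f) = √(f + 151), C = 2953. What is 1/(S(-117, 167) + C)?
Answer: 2953/8719891 - √318/8719891 ≈ 0.00033661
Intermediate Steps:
S(Q, f) = √(151 + f)
1/(S(-117, 167) + C) = 1/(√(151 + 167) + 2953) = 1/(√318 + 2953) = 1/(2953 + √318)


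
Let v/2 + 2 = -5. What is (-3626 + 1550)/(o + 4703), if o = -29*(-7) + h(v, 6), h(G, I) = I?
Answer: -519/1228 ≈ -0.42264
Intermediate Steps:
v = -14 (v = -4 + 2*(-5) = -4 - 10 = -14)
o = 209 (o = -29*(-7) + 6 = 203 + 6 = 209)
(-3626 + 1550)/(o + 4703) = (-3626 + 1550)/(209 + 4703) = -2076/4912 = -2076*1/4912 = -519/1228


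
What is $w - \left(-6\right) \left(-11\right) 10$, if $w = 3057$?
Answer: $2397$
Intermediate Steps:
$w - \left(-6\right) \left(-11\right) 10 = 3057 - \left(-6\right) \left(-11\right) 10 = 3057 - 66 \cdot 10 = 3057 - 660 = 2397$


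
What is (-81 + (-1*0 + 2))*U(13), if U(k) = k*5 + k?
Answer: -6162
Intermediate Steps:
U(k) = 6*k (U(k) = 5*k + k = 6*k)
(-81 + (-1*0 + 2))*U(13) = (-81 + (-1*0 + 2))*(6*13) = (-81 + (0 + 2))*78 = (-81 + 2)*78 = -79*78 = -6162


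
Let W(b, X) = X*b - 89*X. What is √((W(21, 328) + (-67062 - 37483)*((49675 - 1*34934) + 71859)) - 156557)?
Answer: I*√9053775861 ≈ 95151.0*I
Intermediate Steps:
W(b, X) = -89*X + X*b
√((W(21, 328) + (-67062 - 37483)*((49675 - 1*34934) + 71859)) - 156557) = √((328*(-89 + 21) + (-67062 - 37483)*((49675 - 1*34934) + 71859)) - 156557) = √((328*(-68) - 104545*((49675 - 34934) + 71859)) - 156557) = √((-22304 - 104545*(14741 + 71859)) - 156557) = √((-22304 - 104545*86600) - 156557) = √((-22304 - 9053597000) - 156557) = √(-9053619304 - 156557) = √(-9053775861) = I*√9053775861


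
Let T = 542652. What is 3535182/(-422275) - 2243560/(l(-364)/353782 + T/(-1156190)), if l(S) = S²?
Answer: 532312258567909807594/22500041483825 ≈ 2.3658e+7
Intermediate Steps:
3535182/(-422275) - 2243560/(l(-364)/353782 + T/(-1156190)) = 3535182/(-422275) - 2243560/((-364)²/353782 + 542652/(-1156190)) = 3535182*(-1/422275) - 2243560/(132496*(1/353782) + 542652*(-1/1156190)) = -505026/60325 - 2243560/(5096/13607 - 271326/578095) = -505026/60325 - 2243560/(-745960762/7866138665) = -505026/60325 - 2243560*(-7866138665/745960762) = -505026/60325 + 8824077031623700/372980381 = 532312258567909807594/22500041483825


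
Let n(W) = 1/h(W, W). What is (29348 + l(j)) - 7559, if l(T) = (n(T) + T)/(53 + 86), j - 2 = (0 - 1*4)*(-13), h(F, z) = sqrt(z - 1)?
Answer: 3028725/139 + sqrt(53)/7367 ≈ 21789.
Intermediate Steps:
h(F, z) = sqrt(-1 + z)
n(W) = 1/sqrt(-1 + W) (n(W) = 1/(sqrt(-1 + W)) = 1/sqrt(-1 + W))
j = 54 (j = 2 + (0 - 1*4)*(-13) = 2 + (0 - 4)*(-13) = 2 - 4*(-13) = 2 + 52 = 54)
l(T) = T/139 + 1/(139*sqrt(-1 + T)) (l(T) = (1/sqrt(-1 + T) + T)/(53 + 86) = (T + 1/sqrt(-1 + T))/139 = (T + 1/sqrt(-1 + T))*(1/139) = T/139 + 1/(139*sqrt(-1 + T)))
(29348 + l(j)) - 7559 = (29348 + ((1/139)*54 + 1/(139*sqrt(-1 + 54)))) - 7559 = (29348 + (54/139 + 1/(139*sqrt(53)))) - 7559 = (29348 + (54/139 + (sqrt(53)/53)/139)) - 7559 = (29348 + (54/139 + sqrt(53)/7367)) - 7559 = (4079426/139 + sqrt(53)/7367) - 7559 = 3028725/139 + sqrt(53)/7367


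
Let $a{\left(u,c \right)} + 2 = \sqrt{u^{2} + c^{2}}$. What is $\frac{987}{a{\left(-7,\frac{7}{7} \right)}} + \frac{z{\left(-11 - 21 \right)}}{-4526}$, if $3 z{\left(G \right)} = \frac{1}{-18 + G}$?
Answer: $\frac{670074323}{15614700} + \frac{4935 \sqrt{2}}{46} \approx 194.63$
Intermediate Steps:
$z{\left(G \right)} = \frac{1}{3 \left(-18 + G\right)}$
$a{\left(u,c \right)} = -2 + \sqrt{c^{2} + u^{2}}$ ($a{\left(u,c \right)} = -2 + \sqrt{u^{2} + c^{2}} = -2 + \sqrt{c^{2} + u^{2}}$)
$\frac{987}{a{\left(-7,\frac{7}{7} \right)}} + \frac{z{\left(-11 - 21 \right)}}{-4526} = \frac{987}{-2 + \sqrt{\left(\frac{7}{7}\right)^{2} + \left(-7\right)^{2}}} + \frac{\frac{1}{3} \frac{1}{-18 - 32}}{-4526} = \frac{987}{-2 + \sqrt{\left(7 \cdot \frac{1}{7}\right)^{2} + 49}} + \frac{1}{3 \left(-18 - 32\right)} \left(- \frac{1}{4526}\right) = \frac{987}{-2 + \sqrt{1^{2} + 49}} + \frac{1}{3 \left(-50\right)} \left(- \frac{1}{4526}\right) = \frac{987}{-2 + \sqrt{1 + 49}} + \frac{1}{3} \left(- \frac{1}{50}\right) \left(- \frac{1}{4526}\right) = \frac{987}{-2 + \sqrt{50}} - - \frac{1}{678900} = \frac{987}{-2 + 5 \sqrt{2}} + \frac{1}{678900} = \frac{1}{678900} + \frac{987}{-2 + 5 \sqrt{2}}$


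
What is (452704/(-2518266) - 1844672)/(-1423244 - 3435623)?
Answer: 2322687615728/6117959782311 ≈ 0.37965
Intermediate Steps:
(452704/(-2518266) - 1844672)/(-1423244 - 3435623) = (452704*(-1/2518266) - 1844672)/(-4858867) = (-226352/1259133 - 1844672)*(-1/4858867) = -2322687615728/1259133*(-1/4858867) = 2322687615728/6117959782311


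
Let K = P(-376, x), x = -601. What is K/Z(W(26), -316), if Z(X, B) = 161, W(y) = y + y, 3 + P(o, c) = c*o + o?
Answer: 225597/161 ≈ 1401.2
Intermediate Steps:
P(o, c) = -3 + o + c*o (P(o, c) = -3 + (c*o + o) = -3 + (o + c*o) = -3 + o + c*o)
W(y) = 2*y
K = 225597 (K = -3 - 376 - 601*(-376) = -3 - 376 + 225976 = 225597)
K/Z(W(26), -316) = 225597/161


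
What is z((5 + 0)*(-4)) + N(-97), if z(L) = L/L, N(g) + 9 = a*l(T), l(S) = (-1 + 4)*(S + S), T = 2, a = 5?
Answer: 52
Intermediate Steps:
l(S) = 6*S (l(S) = 3*(2*S) = 6*S)
N(g) = 51 (N(g) = -9 + 5*(6*2) = -9 + 5*12 = -9 + 60 = 51)
z(L) = 1
z((5 + 0)*(-4)) + N(-97) = 1 + 51 = 52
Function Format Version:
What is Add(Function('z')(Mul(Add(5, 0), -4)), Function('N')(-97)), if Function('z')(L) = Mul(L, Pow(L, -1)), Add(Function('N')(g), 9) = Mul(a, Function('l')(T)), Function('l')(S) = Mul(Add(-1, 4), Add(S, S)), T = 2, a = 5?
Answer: 52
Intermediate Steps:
Function('l')(S) = Mul(6, S) (Function('l')(S) = Mul(3, Mul(2, S)) = Mul(6, S))
Function('N')(g) = 51 (Function('N')(g) = Add(-9, Mul(5, Mul(6, 2))) = Add(-9, Mul(5, 12)) = Add(-9, 60) = 51)
Function('z')(L) = 1
Add(Function('z')(Mul(Add(5, 0), -4)), Function('N')(-97)) = Add(1, 51) = 52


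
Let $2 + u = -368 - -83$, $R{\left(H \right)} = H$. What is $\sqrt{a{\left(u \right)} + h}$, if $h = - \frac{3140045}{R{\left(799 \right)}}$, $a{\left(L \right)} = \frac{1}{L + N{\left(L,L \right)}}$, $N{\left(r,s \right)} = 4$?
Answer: $\frac{i \sqrt{200935148807478}}{226117} \approx 62.69 i$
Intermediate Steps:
$u = -287$ ($u = -2 - 285 = -287$)
$a{\left(L \right)} = \frac{1}{4 + L}$ ($a{\left(L \right)} = \frac{1}{L + 4} = \frac{1}{4 + L}$)
$h = - \frac{3140045}{799} \approx -3930.0$
$\sqrt{a{\left(u \right)} + h} = \sqrt{\frac{1}{4 - 287} - \frac{3140045}{799}} = \sqrt{\frac{1}{-283} - \frac{3140045}{799}} = \sqrt{- \frac{1}{283} - \frac{3140045}{799}} = \sqrt{- \frac{888633534}{226117}} = \frac{i \sqrt{200935148807478}}{226117}$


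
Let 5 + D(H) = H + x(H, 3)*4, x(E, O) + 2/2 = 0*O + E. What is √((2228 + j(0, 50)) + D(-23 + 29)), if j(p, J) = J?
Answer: 11*√19 ≈ 47.948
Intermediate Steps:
x(E, O) = -1 + E (x(E, O) = -1 + (0*O + E) = -1 + (0 + E) = -1 + E)
D(H) = -9 + 5*H (D(H) = -5 + (H + (-1 + H)*4) = -5 + (H + (-4 + 4*H)) = -5 + (-4 + 5*H) = -9 + 5*H)
√((2228 + j(0, 50)) + D(-23 + 29)) = √((2228 + 50) + (-9 + 5*(-23 + 29))) = √(2278 + (-9 + 5*6)) = √(2278 + (-9 + 30)) = √(2278 + 21) = √2299 = 11*√19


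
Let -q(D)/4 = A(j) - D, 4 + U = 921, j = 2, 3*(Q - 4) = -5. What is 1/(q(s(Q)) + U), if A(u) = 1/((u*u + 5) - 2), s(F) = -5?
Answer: 7/6275 ≈ 0.0011155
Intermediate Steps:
Q = 7/3 (Q = 4 + (⅓)*(-5) = 4 - 5/3 = 7/3 ≈ 2.3333)
U = 917 (U = -4 + 921 = 917)
A(u) = 1/(3 + u²) (A(u) = 1/((u² + 5) - 2) = 1/((5 + u²) - 2) = 1/(3 + u²))
q(D) = -4/7 + 4*D (q(D) = -4*(1/(3 + 2²) - D) = -4*(1/(3 + 4) - D) = -4*(1/7 - D) = -4*(⅐ - D) = -4/7 + 4*D)
1/(q(s(Q)) + U) = 1/((-4/7 + 4*(-5)) + 917) = 1/((-4/7 - 20) + 917) = 1/(-144/7 + 917) = 1/(6275/7) = 7/6275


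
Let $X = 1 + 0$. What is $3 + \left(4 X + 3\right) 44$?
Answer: $311$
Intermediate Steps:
$X = 1$
$3 + \left(4 X + 3\right) 44 = 3 + \left(4 \cdot 1 + 3\right) 44 = 3 + \left(4 + 3\right) 44 = 3 + 7 \cdot 44 = 3 + 308 = 311$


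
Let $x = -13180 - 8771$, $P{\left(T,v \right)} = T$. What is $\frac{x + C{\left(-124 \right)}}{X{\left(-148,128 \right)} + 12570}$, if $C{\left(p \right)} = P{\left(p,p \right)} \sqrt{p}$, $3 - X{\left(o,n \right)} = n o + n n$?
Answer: $- \frac{21951}{15133} - \frac{248 i \sqrt{31}}{15133} \approx -1.4505 - 0.091245 i$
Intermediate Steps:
$X{\left(o,n \right)} = 3 - n^{2} - n o$ ($X{\left(o,n \right)} = 3 - \left(n o + n n\right) = 3 - \left(n o + n^{2}\right) = 3 - \left(n^{2} + n o\right) = 3 - n^{2} - n o$)
$x = -21951$
$C{\left(p \right)} = p^{\frac{3}{2}}$ ($C{\left(p \right)} = p \sqrt{p} = p^{\frac{3}{2}}$)
$\frac{x + C{\left(-124 \right)}}{X{\left(-148,128 \right)} + 12570} = \frac{-21951 + \left(-124\right)^{\frac{3}{2}}}{\left(3 - 128^{2} - 128 \left(-148\right)\right) + 12570} = \frac{-21951 - 248 i \sqrt{31}}{\left(3 - 16384 + 18944\right) + 12570} = \frac{-21951 - 248 i \sqrt{31}}{2563 + 12570} = \frac{-21951 - 248 i \sqrt{31}}{15133} = \left(-21951 - 248 i \sqrt{31}\right) \frac{1}{15133} = - \frac{21951}{15133} - \frac{248 i \sqrt{31}}{15133}$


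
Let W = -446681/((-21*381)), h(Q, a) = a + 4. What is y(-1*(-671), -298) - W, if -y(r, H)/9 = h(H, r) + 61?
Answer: -53445305/8001 ≈ -6679.8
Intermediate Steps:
h(Q, a) = 4 + a
y(r, H) = -585 - 9*r (y(r, H) = -9*((4 + r) + 61) = -9*(65 + r) = -585 - 9*r)
W = 446681/8001 (W = -446681/(-8001) = -446681*(-1/8001) = 446681/8001 ≈ 55.828)
y(-1*(-671), -298) - W = (-585 - (-9)*(-671)) - 1*446681/8001 = (-585 - 9*671) - 446681/8001 = (-585 - 6039) - 446681/8001 = -6624 - 446681/8001 = -53445305/8001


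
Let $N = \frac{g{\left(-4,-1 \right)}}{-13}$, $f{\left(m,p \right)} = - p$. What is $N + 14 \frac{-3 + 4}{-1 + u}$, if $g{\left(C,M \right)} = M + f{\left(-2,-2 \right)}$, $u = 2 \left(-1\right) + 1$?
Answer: $- \frac{92}{13} \approx -7.0769$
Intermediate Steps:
$u = -1$ ($u = -2 + 1 = -1$)
$g{\left(C,M \right)} = 2 + M$ ($g{\left(C,M \right)} = M - -2 = M + 2 = 2 + M$)
$N = - \frac{1}{13}$ ($N = \frac{2 - 1}{-13} = 1 \left(- \frac{1}{13}\right) = - \frac{1}{13} \approx -0.076923$)
$N + 14 \frac{-3 + 4}{-1 + u} = - \frac{1}{13} + 14 \frac{-3 + 4}{-1 - 1} = - \frac{1}{13} + 14 \cdot 1 \frac{1}{-2} = - \frac{1}{13} + 14 \cdot 1 \left(- \frac{1}{2}\right) = - \frac{1}{13} + 14 \left(- \frac{1}{2}\right) = - \frac{1}{13} - 7 = - \frac{92}{13}$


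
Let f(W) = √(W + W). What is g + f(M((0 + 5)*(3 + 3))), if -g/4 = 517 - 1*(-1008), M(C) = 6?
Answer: -6100 + 2*√3 ≈ -6096.5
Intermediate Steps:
f(W) = √2*√W (f(W) = √(2*W) = √2*√W)
g = -6100 (g = -4*(517 - 1*(-1008)) = -4*(517 + 1008) = -4*1525 = -6100)
g + f(M((0 + 5)*(3 + 3))) = -6100 + √2*√6 = -6100 + 2*√3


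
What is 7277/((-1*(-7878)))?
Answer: 7277/7878 ≈ 0.92371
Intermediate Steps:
7277/((-1*(-7878))) = 7277/7878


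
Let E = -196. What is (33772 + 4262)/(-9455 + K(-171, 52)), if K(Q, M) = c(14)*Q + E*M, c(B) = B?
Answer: -4226/2449 ≈ -1.7256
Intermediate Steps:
K(Q, M) = -196*M + 14*Q (K(Q, M) = 14*Q - 196*M = -196*M + 14*Q)
(33772 + 4262)/(-9455 + K(-171, 52)) = (33772 + 4262)/(-9455 + (-196*52 + 14*(-171))) = 38034/(-9455 + (-10192 - 2394)) = 38034/(-9455 - 12586) = 38034/(-22041) = 38034*(-1/22041) = -4226/2449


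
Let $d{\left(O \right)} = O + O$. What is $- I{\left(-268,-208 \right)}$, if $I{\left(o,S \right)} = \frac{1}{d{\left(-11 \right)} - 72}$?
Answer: $\frac{1}{94} \approx 0.010638$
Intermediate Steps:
$d{\left(O \right)} = 2 O$
$I{\left(o,S \right)} = - \frac{1}{94}$ ($I{\left(o,S \right)} = \frac{1}{2 \left(-11\right) - 72} = \frac{1}{-22 - 72} = \frac{1}{-94} = - \frac{1}{94}$)
$- I{\left(-268,-208 \right)} = \left(-1\right) \left(- \frac{1}{94}\right) = \frac{1}{94}$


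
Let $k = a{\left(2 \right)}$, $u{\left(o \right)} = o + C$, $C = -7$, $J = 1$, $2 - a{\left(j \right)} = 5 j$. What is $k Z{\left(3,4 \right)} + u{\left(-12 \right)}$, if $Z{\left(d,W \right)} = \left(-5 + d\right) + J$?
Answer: $-11$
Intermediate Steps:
$a{\left(j \right)} = 2 - 5 j$
$Z{\left(d,W \right)} = -4 + d$ ($Z{\left(d,W \right)} = \left(-5 + d\right) + 1 = -4 + d$)
$u{\left(o \right)} = -7 + o$ ($u{\left(o \right)} = o - 7 = -7 + o$)
$k = -8$ ($k = 2 - 10 = -8$)
$k Z{\left(3,4 \right)} + u{\left(-12 \right)} = - 8 \left(-4 + 3\right) - 19 = \left(-8\right) \left(-1\right) - 19 = 8 - 19 = -11$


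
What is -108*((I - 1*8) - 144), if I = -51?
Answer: 21924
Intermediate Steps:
-108*((I - 1*8) - 144) = -108*((-51 - 1*8) - 144) = -108*((-51 - 8) - 144) = -108*(-59 - 144) = -108*(-203) = 21924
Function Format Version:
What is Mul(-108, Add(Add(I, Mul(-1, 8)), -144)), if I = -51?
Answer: 21924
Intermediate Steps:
Mul(-108, Add(Add(I, Mul(-1, 8)), -144)) = Mul(-108, Add(Add(-51, Mul(-1, 8)), -144)) = Mul(-108, Add(Add(-51, -8), -144)) = Mul(-108, Add(-59, -144)) = Mul(-108, -203) = 21924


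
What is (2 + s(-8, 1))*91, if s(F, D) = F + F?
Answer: -1274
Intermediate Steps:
s(F, D) = 2*F
(2 + s(-8, 1))*91 = (2 + 2*(-8))*91 = (2 - 16)*91 = -14*91 = -1274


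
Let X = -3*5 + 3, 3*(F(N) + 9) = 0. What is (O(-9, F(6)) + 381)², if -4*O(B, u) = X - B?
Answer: 2331729/16 ≈ 1.4573e+5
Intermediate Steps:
F(N) = -9 (F(N) = -9 + (⅓)*0 = -9 + 0 = -9)
X = -12 (X = -15 + 3 = -12)
O(B, u) = 3 + B/4 (O(B, u) = -(-12 - B)/4 = 3 + B/4)
(O(-9, F(6)) + 381)² = ((3 + (¼)*(-9)) + 381)² = ((3 - 9/4) + 381)² = (¾ + 381)² = (1527/4)² = 2331729/16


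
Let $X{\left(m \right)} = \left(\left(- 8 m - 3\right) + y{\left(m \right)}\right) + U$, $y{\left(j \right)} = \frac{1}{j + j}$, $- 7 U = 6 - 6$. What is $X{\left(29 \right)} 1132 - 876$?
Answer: $- \frac{7739418}{29} \approx -2.6688 \cdot 10^{5}$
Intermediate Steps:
$U = 0$ ($U = - \frac{6 - 6}{7} = \left(- \frac{1}{7}\right) 0 = 0$)
$y{\left(j \right)} = \frac{1}{2 j}$
$X{\left(m \right)} = -3 + \frac{1}{2 m} - 8 m$ ($X{\left(m \right)} = \left(\left(- 8 m - 3\right) + \frac{1}{2 m}\right) + 0 = \left(\left(-3 - 8 m\right) + \frac{1}{2 m}\right) + 0 = \left(-3 + \frac{1}{2 m} - 8 m\right) + 0 = -3 + \frac{1}{2 m} - 8 m$)
$X{\left(29 \right)} 1132 - 876 = \left(-3 + \frac{1}{2 \cdot 29} - 232\right) 1132 - 876 = \left(-3 + \frac{1}{2} \cdot \frac{1}{29} - 232\right) 1132 - 876 = \left(-3 + \frac{1}{58} - 232\right) 1132 - 876 = \left(- \frac{13629}{58}\right) 1132 - 876 = - \frac{7714014}{29} - 876 = - \frac{7739418}{29}$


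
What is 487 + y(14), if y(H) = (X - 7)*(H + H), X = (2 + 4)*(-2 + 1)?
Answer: 123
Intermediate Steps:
X = -6 (X = 6*(-1) = -6)
y(H) = -26*H (y(H) = (-6 - 7)*(H + H) = -26*H)
487 + y(14) = 487 - 26*14 = 487 - 364 = 123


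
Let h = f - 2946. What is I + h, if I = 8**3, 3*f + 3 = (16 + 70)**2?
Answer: 91/3 ≈ 30.333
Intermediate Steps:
f = 7393/3 (f = -1 + (16 + 70)**2/3 = -1 + (1/3)*86**2 = -1 + (1/3)*7396 = -1 + 7396/3 = 7393/3 ≈ 2464.3)
I = 512
h = -1445/3 (h = 7393/3 - 2946 = -1445/3 ≈ -481.67)
I + h = 512 - 1445/3 = 91/3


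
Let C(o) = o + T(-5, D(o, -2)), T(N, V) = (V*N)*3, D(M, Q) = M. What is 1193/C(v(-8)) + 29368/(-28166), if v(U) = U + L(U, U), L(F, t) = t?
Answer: 13511803/3154592 ≈ 4.2832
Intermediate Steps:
T(N, V) = 3*N*V (T(N, V) = (N*V)*3 = 3*N*V)
v(U) = 2*U (v(U) = U + U = 2*U)
C(o) = -14*o (C(o) = o + 3*(-5)*o = o - 15*o = -14*o)
1193/C(v(-8)) + 29368/(-28166) = 1193/((-28*(-8))) + 29368/(-28166) = 1193/((-14*(-16))) + 29368*(-1/28166) = 1193/224 - 14684/14083 = 13511803/3154592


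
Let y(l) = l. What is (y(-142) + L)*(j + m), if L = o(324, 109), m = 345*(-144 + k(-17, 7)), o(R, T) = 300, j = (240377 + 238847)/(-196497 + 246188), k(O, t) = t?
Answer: -126927886/17 ≈ -7.4663e+6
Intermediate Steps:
j = 12952/1343 (j = 479224/49691 = 479224*(1/49691) = 12952/1343 ≈ 9.6441)
m = -47265 (m = 345*(-144 + 7) = 345*(-137) = -47265)
L = 300
(y(-142) + L)*(j + m) = (-142 + 300)*(12952/1343 - 47265) = 158*(-63463943/1343) = -126927886/17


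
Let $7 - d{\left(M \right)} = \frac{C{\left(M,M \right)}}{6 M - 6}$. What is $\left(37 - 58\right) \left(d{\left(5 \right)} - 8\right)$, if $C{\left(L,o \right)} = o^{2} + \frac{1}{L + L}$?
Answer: $\frac{3437}{80} \approx 42.963$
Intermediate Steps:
$C{\left(L,o \right)} = o^{2} + \frac{1}{2 L}$
$d{\left(M \right)} = 7 - \frac{M^{2} + \frac{1}{2 M}}{-6 + 6 M}$ ($d{\left(M \right)} = 7 - \frac{M^{2} + \frac{1}{2 M}}{6 M - 6} = 7 - \frac{M^{2} + \frac{1}{2 M}}{-6 + 6 M}$)
$\left(37 - 58\right) \left(d{\left(5 \right)} - 8\right) = \left(37 - 58\right) \left(\frac{-1 - 10 \left(42 + 5^{2} - 210\right)}{12 \cdot 5 \left(-1 + 5\right)} - 8\right) = \left(37 - 58\right) \left(\frac{1}{12} \cdot \frac{1}{5} \cdot \frac{1}{4} \left(-1 - 10 \left(42 + 25 - 210\right)\right) - 8\right) = - 21 \left(\frac{1}{12} \cdot \frac{1}{5} \cdot \frac{1}{4} \left(-1 - 10 \left(-143\right)\right) - 8\right) = - 21 \left(\frac{1}{12} \cdot \frac{1}{5} \cdot \frac{1}{4} \left(-1 + 1430\right) - 8\right) = - 21 \left(\frac{1}{12} \cdot \frac{1}{5} \cdot \frac{1}{4} \cdot 1429 - 8\right) = - 21 \left(\frac{1429}{240} - 8\right) = \left(-21\right) \left(- \frac{491}{240}\right) = \frac{3437}{80}$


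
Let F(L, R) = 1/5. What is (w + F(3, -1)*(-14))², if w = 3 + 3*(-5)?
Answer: 5476/25 ≈ 219.04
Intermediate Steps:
F(L, R) = ⅕
w = -12 (w = 3 - 15 = -12)
(w + F(3, -1)*(-14))² = (-12 + (⅕)*(-14))² = (-12 - 14/5)² = (-74/5)² = 5476/25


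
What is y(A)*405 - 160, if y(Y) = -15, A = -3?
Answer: -6235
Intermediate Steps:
y(A)*405 - 160 = -15*405 - 160 = -6075 - 160 = -6235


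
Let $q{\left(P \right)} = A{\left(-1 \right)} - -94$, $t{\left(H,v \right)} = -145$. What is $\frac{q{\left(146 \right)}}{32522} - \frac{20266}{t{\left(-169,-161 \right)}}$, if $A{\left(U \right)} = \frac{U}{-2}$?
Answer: $\frac{188315587}{1347340} \approx 139.77$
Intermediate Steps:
$A{\left(U \right)} = - \frac{U}{2}$ ($A{\left(U \right)} = U \left(- \frac{1}{2}\right) = - \frac{U}{2}$)
$q{\left(P \right)} = \frac{189}{2}$ ($q{\left(P \right)} = \left(- \frac{1}{2}\right) \left(-1\right) - -94 = \frac{1}{2} + 94 = \frac{189}{2}$)
$\frac{q{\left(146 \right)}}{32522} - \frac{20266}{t{\left(-169,-161 \right)}} = \frac{189}{2 \cdot 32522} - \frac{20266}{-145} = \frac{189}{2} \cdot \frac{1}{32522} - - \frac{20266}{145} = \frac{27}{9292} + \frac{20266}{145} = \frac{188315587}{1347340}$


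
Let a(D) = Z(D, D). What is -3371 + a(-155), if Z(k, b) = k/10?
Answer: -6773/2 ≈ -3386.5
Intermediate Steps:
Z(k, b) = k/10 (Z(k, b) = k*(⅒) = k/10)
a(D) = D/10
-3371 + a(-155) = -3371 + (⅒)*(-155) = -3371 - 31/2 = -6773/2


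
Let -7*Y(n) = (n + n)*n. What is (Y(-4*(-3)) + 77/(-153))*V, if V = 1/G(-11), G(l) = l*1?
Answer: 44603/11781 ≈ 3.7860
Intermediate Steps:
G(l) = l
Y(n) = -2*n**2/7 (Y(n) = -(n + n)*n/7 = -2*n*n/7 = -2*n**2/7)
V = -1/11 (V = 1/(-11) = -1/11 ≈ -0.090909)
(Y(-4*(-3)) + 77/(-153))*V = (-2*(-4*(-3))**2/7 + 77/(-153))*(-1/11) = (-2/7*12**2 + 77*(-1/153))*(-1/11) = (-2/7*144 - 77/153)*(-1/11) = (-288/7 - 77/153)*(-1/11) = -44603/1071*(-1/11) = 44603/11781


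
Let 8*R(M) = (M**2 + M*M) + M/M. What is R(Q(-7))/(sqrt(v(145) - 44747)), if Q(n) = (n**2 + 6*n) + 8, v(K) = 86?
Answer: -451*I*sqrt(44661)/357288 ≈ -0.26676*I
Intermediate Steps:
Q(n) = 8 + n**2 + 6*n
R(M) = 1/8 + M**2/4 (R(M) = ((M**2 + M*M) + M/M)/8 = ((M**2 + M**2) + 1)/8 = (2*M**2 + 1)/8 = (1 + 2*M**2)/8 = 1/8 + M**2/4)
R(Q(-7))/(sqrt(v(145) - 44747)) = (1/8 + (8 + (-7)**2 + 6*(-7))**2/4)/(sqrt(86 - 44747)) = (1/8 + (8 + 49 - 42)**2/4)/(sqrt(-44661)) = (1/8 + (1/4)*15**2)/((I*sqrt(44661))) = (1/8 + (1/4)*225)*(-I*sqrt(44661)/44661) = (1/8 + 225/4)*(-I*sqrt(44661)/44661) = 451*(-I*sqrt(44661)/44661)/8 = -451*I*sqrt(44661)/357288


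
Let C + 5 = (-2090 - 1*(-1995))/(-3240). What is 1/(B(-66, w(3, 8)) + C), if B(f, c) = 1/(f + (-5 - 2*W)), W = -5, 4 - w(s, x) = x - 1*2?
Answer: -39528/197129 ≈ -0.20052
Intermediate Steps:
w(s, x) = 6 - x (w(s, x) = 4 - (x - 1*2) = 4 - (x - 2) = 4 - (-2 + x) = 4 + (2 - x) = 6 - x)
B(f, c) = 1/(5 + f) (B(f, c) = 1/(f + (-5 - 2*(-5))) = 1/(f + (-5 + 10)) = 1/(f + 5) = 1/(5 + f))
C = -3221/648 (C = -5 + (-2090 - 1*(-1995))/(-3240) = -5 + (-2090 + 1995)*(-1/3240) = -5 - 95*(-1/3240) = -5 + 19/648 = -3221/648 ≈ -4.9707)
1/(B(-66, w(3, 8)) + C) = 1/(1/(5 - 66) - 3221/648) = 1/(1/(-61) - 3221/648) = 1/(-1/61 - 3221/648) = 1/(-197129/39528) = -39528/197129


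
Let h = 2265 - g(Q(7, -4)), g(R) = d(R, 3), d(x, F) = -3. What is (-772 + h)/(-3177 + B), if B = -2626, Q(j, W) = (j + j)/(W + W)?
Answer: -1496/5803 ≈ -0.25780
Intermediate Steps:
Q(j, W) = j/W (Q(j, W) = (2*j)/((2*W)) = (2*j)*(1/(2*W)) = j/W)
g(R) = -3
h = 2268 (h = 2265 - 1*(-3) = 2265 + 3 = 2268)
(-772 + h)/(-3177 + B) = (-772 + 2268)/(-3177 - 2626) = 1496/(-5803) = 1496*(-1/5803) = -1496/5803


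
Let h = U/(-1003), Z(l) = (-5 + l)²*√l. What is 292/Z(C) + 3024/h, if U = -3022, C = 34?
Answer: 1516536/1511 + 146*√34/14297 ≈ 1003.7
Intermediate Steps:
Z(l) = √l*(-5 + l)²
h = 3022/1003 (h = -3022/(-1003) = -3022*(-1/1003) = 3022/1003 ≈ 3.0130)
292/Z(C) + 3024/h = 292/((√34*(-5 + 34)²)) + 3024/(3022/1003) = 292/((√34*29²)) + 3024*(1003/3022) = 292/((√34*841)) + 1516536/1511 = 292/((841*√34)) + 1516536/1511 = 292*(√34/28594) + 1516536/1511 = 146*√34/14297 + 1516536/1511 = 1516536/1511 + 146*√34/14297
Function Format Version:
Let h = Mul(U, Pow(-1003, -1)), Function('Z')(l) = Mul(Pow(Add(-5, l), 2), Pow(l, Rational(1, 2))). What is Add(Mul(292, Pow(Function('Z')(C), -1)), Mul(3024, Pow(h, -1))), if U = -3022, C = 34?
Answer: Add(Rational(1516536, 1511), Mul(Rational(146, 14297), Pow(34, Rational(1, 2)))) ≈ 1003.7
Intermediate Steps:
Function('Z')(l) = Mul(Pow(l, Rational(1, 2)), Pow(Add(-5, l), 2))
h = Rational(3022, 1003) (h = Mul(-3022, Pow(-1003, -1)) = Mul(-3022, Rational(-1, 1003)) = Rational(3022, 1003) ≈ 3.0130)
Add(Mul(292, Pow(Function('Z')(C), -1)), Mul(3024, Pow(h, -1))) = Add(Mul(292, Pow(Mul(Pow(34, Rational(1, 2)), Pow(Add(-5, 34), 2)), -1)), Mul(3024, Pow(Rational(3022, 1003), -1))) = Add(Mul(292, Pow(Mul(Pow(34, Rational(1, 2)), Pow(29, 2)), -1)), Mul(3024, Rational(1003, 3022))) = Add(Mul(292, Pow(Mul(Pow(34, Rational(1, 2)), 841), -1)), Rational(1516536, 1511)) = Add(Mul(292, Pow(Mul(841, Pow(34, Rational(1, 2))), -1)), Rational(1516536, 1511)) = Add(Mul(292, Mul(Rational(1, 28594), Pow(34, Rational(1, 2)))), Rational(1516536, 1511)) = Add(Mul(Rational(146, 14297), Pow(34, Rational(1, 2))), Rational(1516536, 1511)) = Add(Rational(1516536, 1511), Mul(Rational(146, 14297), Pow(34, Rational(1, 2))))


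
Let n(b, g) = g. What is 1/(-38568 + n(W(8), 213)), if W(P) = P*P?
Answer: -1/38355 ≈ -2.6072e-5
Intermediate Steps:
W(P) = P²
1/(-38568 + n(W(8), 213)) = 1/(-38568 + 213) = 1/(-38355) = -1/38355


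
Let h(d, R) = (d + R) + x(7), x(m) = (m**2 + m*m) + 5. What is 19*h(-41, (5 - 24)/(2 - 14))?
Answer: 14497/12 ≈ 1208.1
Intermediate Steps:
x(m) = 5 + 2*m**2 (x(m) = (m**2 + m**2) + 5 = 2*m**2 + 5 = 5 + 2*m**2)
h(d, R) = 103 + R + d (h(d, R) = (d + R) + (5 + 2*7**2) = (R + d) + (5 + 2*49) = (R + d) + (5 + 98) = (R + d) + 103 = 103 + R + d)
19*h(-41, (5 - 24)/(2 - 14)) = 19*(103 + (5 - 24)/(2 - 14) - 41) = 19*(103 - 19/(-12) - 41) = 19*(103 - 19*(-1/12) - 41) = 19*(103 + 19/12 - 41) = 19*(763/12) = 14497/12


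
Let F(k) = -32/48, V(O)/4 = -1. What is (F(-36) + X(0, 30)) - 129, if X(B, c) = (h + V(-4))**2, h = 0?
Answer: -341/3 ≈ -113.67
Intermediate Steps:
V(O) = -4 (V(O) = 4*(-1) = -4)
F(k) = -2/3 (F(k) = -32*1/48 = -2/3)
X(B, c) = 16 (X(B, c) = (0 - 4)**2 = (-4)**2 = 16)
(F(-36) + X(0, 30)) - 129 = (-2/3 + 16) - 129 = 46/3 - 129 = -341/3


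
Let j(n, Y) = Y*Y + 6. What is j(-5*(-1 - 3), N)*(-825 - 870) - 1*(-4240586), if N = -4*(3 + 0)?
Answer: 3986336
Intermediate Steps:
N = -12 (N = -4*3 = -12)
j(n, Y) = 6 + Y² (j(n, Y) = Y² + 6 = 6 + Y²)
j(-5*(-1 - 3), N)*(-825 - 870) - 1*(-4240586) = (6 + (-12)²)*(-825 - 870) - 1*(-4240586) = (6 + 144)*(-1695) + 4240586 = 150*(-1695) + 4240586 = -254250 + 4240586 = 3986336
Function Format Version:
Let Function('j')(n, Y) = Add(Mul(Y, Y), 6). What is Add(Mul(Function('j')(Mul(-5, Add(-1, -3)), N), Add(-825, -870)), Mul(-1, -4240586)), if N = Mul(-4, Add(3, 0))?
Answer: 3986336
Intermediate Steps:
N = -12 (N = Mul(-4, 3) = -12)
Function('j')(n, Y) = Add(6, Pow(Y, 2)) (Function('j')(n, Y) = Add(Pow(Y, 2), 6) = Add(6, Pow(Y, 2)))
Add(Mul(Function('j')(Mul(-5, Add(-1, -3)), N), Add(-825, -870)), Mul(-1, -4240586)) = Add(Mul(Add(6, Pow(-12, 2)), Add(-825, -870)), Mul(-1, -4240586)) = Add(Mul(Add(6, 144), -1695), 4240586) = Add(Mul(150, -1695), 4240586) = Add(-254250, 4240586) = 3986336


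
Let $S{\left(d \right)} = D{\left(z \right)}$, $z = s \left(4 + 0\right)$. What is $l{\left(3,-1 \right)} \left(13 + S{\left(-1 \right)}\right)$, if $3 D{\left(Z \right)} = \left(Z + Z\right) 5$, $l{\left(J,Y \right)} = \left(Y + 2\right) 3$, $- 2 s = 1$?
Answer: $19$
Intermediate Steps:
$s = - \frac{1}{2}$ ($s = \left(- \frac{1}{2}\right) 1 = - \frac{1}{2} \approx -0.5$)
$l{\left(J,Y \right)} = 6 + 3 Y$ ($l{\left(J,Y \right)} = \left(2 + Y\right) 3 = 6 + 3 Y$)
$z = -2$ ($z = - \frac{4 + 0}{2} = \left(- \frac{1}{2}\right) 4 = -2$)
$D{\left(Z \right)} = \frac{10 Z}{3}$ ($D{\left(Z \right)} = \frac{\left(Z + Z\right) 5}{3} = \frac{2 Z 5}{3} = \frac{10 Z}{3}$)
$S{\left(d \right)} = - \frac{20}{3}$ ($S{\left(d \right)} = \frac{10}{3} \left(-2\right) = - \frac{20}{3}$)
$l{\left(3,-1 \right)} \left(13 + S{\left(-1 \right)}\right) = \left(6 + 3 \left(-1\right)\right) \left(13 - \frac{20}{3}\right) = \left(6 - 3\right) \frac{19}{3} = 3 \cdot \frac{19}{3} = 19$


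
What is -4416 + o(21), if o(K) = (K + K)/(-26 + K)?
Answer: -22122/5 ≈ -4424.4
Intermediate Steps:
o(K) = 2*K/(-26 + K) (o(K) = (2*K)/(-26 + K) = 2*K/(-26 + K))
-4416 + o(21) = -4416 + 2*21/(-26 + 21) = -4416 + 2*21/(-5) = -4416 + 2*21*(-⅕) = -4416 - 42/5 = -22122/5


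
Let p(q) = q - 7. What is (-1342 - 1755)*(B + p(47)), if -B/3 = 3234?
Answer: 29923214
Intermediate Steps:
B = -9702 (B = -3*3234 = -9702)
p(q) = -7 + q
(-1342 - 1755)*(B + p(47)) = (-1342 - 1755)*(-9702 + (-7 + 47)) = -3097*(-9702 + 40) = -3097*(-9662) = 29923214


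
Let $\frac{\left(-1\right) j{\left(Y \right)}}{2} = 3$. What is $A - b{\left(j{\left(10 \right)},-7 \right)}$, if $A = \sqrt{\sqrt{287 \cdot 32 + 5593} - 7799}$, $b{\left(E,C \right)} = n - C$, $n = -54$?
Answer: $47 + \sqrt{-7799 + \sqrt{14777}} \approx 47.0 + 87.621 i$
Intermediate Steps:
$j{\left(Y \right)} = -6$ ($j{\left(Y \right)} = \left(-2\right) 3 = -6$)
$b{\left(E,C \right)} = -54 - C$
$A = \sqrt{-7799 + \sqrt{14777}}$ ($A = \sqrt{\sqrt{9184 + 5593} - 7799} = \sqrt{\sqrt{14777} - 7799} = \sqrt{-7799 + \sqrt{14777}} \approx 87.621 i$)
$A - b{\left(j{\left(10 \right)},-7 \right)} = \sqrt{-7799 + \sqrt{14777}} - \left(-54 - -7\right) = \sqrt{-7799 + \sqrt{14777}} - \left(-54 + 7\right) = \sqrt{-7799 + \sqrt{14777}} - -47 = \sqrt{-7799 + \sqrt{14777}} + 47 = 47 + \sqrt{-7799 + \sqrt{14777}}$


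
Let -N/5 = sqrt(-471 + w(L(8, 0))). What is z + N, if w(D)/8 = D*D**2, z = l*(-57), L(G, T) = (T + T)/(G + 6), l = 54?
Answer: -3078 - 5*I*sqrt(471) ≈ -3078.0 - 108.51*I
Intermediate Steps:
L(G, T) = 2*T/(6 + G) (L(G, T) = (2*T)/(6 + G) = 2*T/(6 + G))
z = -3078 (z = 54*(-57) = -3078)
w(D) = 8*D**3 (w(D) = 8*(D*D**2) = 8*D**3)
N = -5*I*sqrt(471) (N = -5*sqrt(-471 + 8*(2*0/(6 + 8))**3) = -5*sqrt(-471 + 8*(2*0/14)**3) = -5*sqrt(-471 + 8*(2*0*(1/14))**3) = -5*sqrt(-471 + 8*0**3) = -5*sqrt(-471 + 8*0) = -5*sqrt(-471 + 0) = -5*I*sqrt(471) ≈ -108.51*I)
z + N = -3078 - 5*I*sqrt(471)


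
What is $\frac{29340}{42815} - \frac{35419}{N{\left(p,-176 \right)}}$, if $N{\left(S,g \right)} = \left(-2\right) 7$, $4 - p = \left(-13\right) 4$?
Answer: $\frac{303375049}{119882} \approx 2530.6$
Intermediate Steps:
$p = 56$ ($p = 4 - \left(-13\right) 4 = 4 - -52 = 4 + 52 = 56$)
$N{\left(S,g \right)} = -14$
$\frac{29340}{42815} - \frac{35419}{N{\left(p,-176 \right)}} = \frac{29340}{42815} - \frac{35419}{-14} = 29340 \cdot \frac{1}{42815} - - \frac{35419}{14} = \frac{5868}{8563} + \frac{35419}{14} = \frac{303375049}{119882}$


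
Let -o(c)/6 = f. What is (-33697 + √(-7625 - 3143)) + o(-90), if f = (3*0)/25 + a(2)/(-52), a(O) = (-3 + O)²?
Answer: -876119/26 + 4*I*√673 ≈ -33697.0 + 103.77*I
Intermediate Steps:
f = -1/52 (f = (3*0)/25 + (-3 + 2)²/(-52) = 0*(1/25) + (-1)²*(-1/52) = 0 + 1*(-1/52) = 0 - 1/52 = -1/52 ≈ -0.019231)
o(c) = 3/26 (o(c) = -6*(-1/52) = 3/26)
(-33697 + √(-7625 - 3143)) + o(-90) = (-33697 + √(-7625 - 3143)) + 3/26 = (-33697 + √(-10768)) + 3/26 = (-33697 + 4*I*√673) + 3/26 = -876119/26 + 4*I*√673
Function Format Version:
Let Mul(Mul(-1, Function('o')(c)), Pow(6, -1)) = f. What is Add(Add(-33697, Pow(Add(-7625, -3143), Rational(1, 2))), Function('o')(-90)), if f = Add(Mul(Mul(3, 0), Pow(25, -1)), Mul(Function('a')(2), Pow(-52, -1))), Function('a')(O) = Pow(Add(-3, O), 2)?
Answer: Add(Rational(-876119, 26), Mul(4, I, Pow(673, Rational(1, 2)))) ≈ Add(-33697., Mul(103.77, I))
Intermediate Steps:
f = Rational(-1, 52) (f = Add(Mul(Mul(3, 0), Pow(25, -1)), Mul(Pow(Add(-3, 2), 2), Pow(-52, -1))) = Add(Mul(0, Rational(1, 25)), Mul(Pow(-1, 2), Rational(-1, 52))) = Add(0, Mul(1, Rational(-1, 52))) = Add(0, Rational(-1, 52)) = Rational(-1, 52) ≈ -0.019231)
Function('o')(c) = Rational(3, 26) (Function('o')(c) = Mul(-6, Rational(-1, 52)) = Rational(3, 26))
Add(Add(-33697, Pow(Add(-7625, -3143), Rational(1, 2))), Function('o')(-90)) = Add(Add(-33697, Pow(Add(-7625, -3143), Rational(1, 2))), Rational(3, 26)) = Add(Add(-33697, Pow(-10768, Rational(1, 2))), Rational(3, 26)) = Add(Add(-33697, Mul(4, I, Pow(673, Rational(1, 2)))), Rational(3, 26)) = Add(Rational(-876119, 26), Mul(4, I, Pow(673, Rational(1, 2))))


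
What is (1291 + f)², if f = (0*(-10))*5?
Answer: 1666681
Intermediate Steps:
f = 0 (f = 0*5 = 0)
(1291 + f)² = (1291 + 0)² = 1291² = 1666681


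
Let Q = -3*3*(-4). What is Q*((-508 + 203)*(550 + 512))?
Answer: -11660760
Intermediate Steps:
Q = 36 (Q = -9*(-4) = 36)
Q*((-508 + 203)*(550 + 512)) = 36*((-508 + 203)*(550 + 512)) = 36*(-305*1062) = 36*(-323910) = -11660760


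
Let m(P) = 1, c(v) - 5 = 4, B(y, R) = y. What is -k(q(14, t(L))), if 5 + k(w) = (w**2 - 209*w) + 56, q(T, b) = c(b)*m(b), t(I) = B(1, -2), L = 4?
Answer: 1749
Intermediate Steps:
c(v) = 9 (c(v) = 5 + 4 = 9)
t(I) = 1
q(T, b) = 9 (q(T, b) = 9*1 = 9)
k(w) = 51 + w**2 - 209*w (k(w) = -5 + ((w**2 - 209*w) + 56) = -5 + (56 + w**2 - 209*w) = 51 + w**2 - 209*w)
-k(q(14, t(L))) = -(51 + 9**2 - 209*9) = -(51 + 81 - 1881) = -1*(-1749) = 1749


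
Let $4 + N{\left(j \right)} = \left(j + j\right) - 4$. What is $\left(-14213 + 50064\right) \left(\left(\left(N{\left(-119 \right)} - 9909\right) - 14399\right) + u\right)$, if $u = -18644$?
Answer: $-1548691498$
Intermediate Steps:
$N{\left(j \right)} = -8 + 2 j$ ($N{\left(j \right)} = -4 + \left(\left(j + j\right) - 4\right) = -4 + \left(2 j - 4\right) = -4 + \left(-4 + 2 j\right) = -8 + 2 j$)
$\left(-14213 + 50064\right) \left(\left(\left(N{\left(-119 \right)} - 9909\right) - 14399\right) + u\right) = \left(-14213 + 50064\right) \left(\left(\left(\left(-8 + 2 \left(-119\right)\right) - 9909\right) - 14399\right) - 18644\right) = 35851 \left(\left(\left(\left(-8 - 238\right) - 9909\right) - 14399\right) - 18644\right) = 35851 \left(\left(\left(-246 - 9909\right) - 14399\right) - 18644\right) = 35851 \left(\left(-10155 - 14399\right) - 18644\right) = 35851 \left(-24554 - 18644\right) = 35851 \left(-43198\right) = -1548691498$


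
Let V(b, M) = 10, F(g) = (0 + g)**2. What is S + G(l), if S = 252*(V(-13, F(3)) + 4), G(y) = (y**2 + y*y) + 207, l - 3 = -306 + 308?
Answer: 3785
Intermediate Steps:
F(g) = g**2
l = 5 (l = 3 + (-306 + 308) = 3 + 2 = 5)
G(y) = 207 + 2*y**2 (G(y) = (y**2 + y**2) + 207 = 2*y**2 + 207 = 207 + 2*y**2)
S = 3528 (S = 252*(10 + 4) = 252*14 = 3528)
S + G(l) = 3528 + (207 + 2*5**2) = 3528 + (207 + 2*25) = 3528 + (207 + 50) = 3528 + 257 = 3785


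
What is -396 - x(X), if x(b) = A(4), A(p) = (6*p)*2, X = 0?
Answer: -444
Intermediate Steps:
A(p) = 12*p
x(b) = 48 (x(b) = 12*4 = 48)
-396 - x(X) = -396 - 1*48 = -396 - 48 = -444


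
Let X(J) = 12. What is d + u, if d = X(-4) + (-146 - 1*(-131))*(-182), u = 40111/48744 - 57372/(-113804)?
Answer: 3804488554901/1386815544 ≈ 2743.3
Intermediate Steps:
u = 1840333253/1386815544 (u = 40111*(1/48744) - 57372*(-1/113804) = 40111/48744 + 14343/28451 = 1840333253/1386815544 ≈ 1.3270)
d = 2742 (d = 12 + (-146 - 1*(-131))*(-182) = 12 + (-146 + 131)*(-182) = 12 - 15*(-182) = 12 + 2730 = 2742)
d + u = 2742 + 1840333253/1386815544 = 3804488554901/1386815544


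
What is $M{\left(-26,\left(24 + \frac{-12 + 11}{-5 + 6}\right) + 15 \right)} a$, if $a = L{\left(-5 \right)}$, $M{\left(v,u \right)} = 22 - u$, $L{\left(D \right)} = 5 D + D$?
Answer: $480$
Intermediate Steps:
$L{\left(D \right)} = 6 D$
$a = -30$ ($a = 6 \left(-5\right) = -30$)
$M{\left(-26,\left(24 + \frac{-12 + 11}{-5 + 6}\right) + 15 \right)} a = \left(22 - \left(\left(24 + \frac{-12 + 11}{-5 + 6}\right) + 15\right)\right) \left(-30\right) = \left(22 - \left(\left(24 - 1^{-1}\right) + 15\right)\right) \left(-30\right) = \left(22 - \left(\left(24 - 1\right) + 15\right)\right) \left(-30\right) = \left(22 - \left(23 + 15\right)\right) \left(-30\right) = \left(22 - 38\right) \left(-30\right) = \left(-16\right) \left(-30\right) = 480$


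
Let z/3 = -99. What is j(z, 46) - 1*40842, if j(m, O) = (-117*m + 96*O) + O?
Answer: -1631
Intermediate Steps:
z = -297 (z = 3*(-99) = -297)
j(m, O) = -117*m + 97*O
j(z, 46) - 1*40842 = (-117*(-297) + 97*46) - 1*40842 = (34749 + 4462) - 40842 = 39211 - 40842 = -1631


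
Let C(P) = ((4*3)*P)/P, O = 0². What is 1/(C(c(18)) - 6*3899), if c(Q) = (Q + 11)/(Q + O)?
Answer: -1/23382 ≈ -4.2768e-5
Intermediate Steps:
O = 0
c(Q) = (11 + Q)/Q (c(Q) = (Q + 11)/(Q + 0) = (11 + Q)/Q)
C(P) = 12 (C(P) = (12*P)/P = 12)
1/(C(c(18)) - 6*3899) = 1/(12 - 6*3899) = 1/(12 - 23394) = 1/(-23382) = -1/23382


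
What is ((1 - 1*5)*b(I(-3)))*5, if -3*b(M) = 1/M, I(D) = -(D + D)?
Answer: 10/9 ≈ 1.1111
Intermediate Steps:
I(D) = -2*D
b(M) = -1/(3*M)
((1 - 1*5)*b(I(-3)))*5 = ((1 - 1*5)*(-1/(3*((-2*(-3))))))*5 = ((1 - 5)*(-1/3/6))*5 = -(-4)/(3*6)*5 = -4*(-1/18)*5 = (2/9)*5 = 10/9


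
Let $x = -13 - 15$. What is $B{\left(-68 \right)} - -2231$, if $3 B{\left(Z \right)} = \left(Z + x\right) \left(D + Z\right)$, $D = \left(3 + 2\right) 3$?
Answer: $3927$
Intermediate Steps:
$x = -28$ ($x = -13 - 15 = -28$)
$D = 15$ ($D = 5 \cdot 3 = 15$)
$B{\left(Z \right)} = \frac{\left(-28 + Z\right) \left(15 + Z\right)}{3}$ ($B{\left(Z \right)} = \frac{\left(Z - 28\right) \left(15 + Z\right)}{3} = \frac{\left(-28 + Z\right) \left(15 + Z\right)}{3}$)
$B{\left(-68 \right)} - -2231 = \left(-140 - - \frac{884}{3} + \frac{\left(-68\right)^{2}}{3}\right) - -2231 = \left(-140 + \frac{884}{3} + \frac{1}{3} \cdot 4624\right) + 2231 = \left(-140 + \frac{884}{3} + \frac{4624}{3}\right) + 2231 = 1696 + 2231 = 3927$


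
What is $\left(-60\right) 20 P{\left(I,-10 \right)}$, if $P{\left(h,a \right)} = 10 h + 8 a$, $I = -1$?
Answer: $108000$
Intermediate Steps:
$P{\left(h,a \right)} = 8 a + 10 h$
$\left(-60\right) 20 P{\left(I,-10 \right)} = \left(-60\right) 20 \left(8 \left(-10\right) + 10 \left(-1\right)\right) = - 1200 \left(-80 - 10\right) = \left(-1200\right) \left(-90\right) = 108000$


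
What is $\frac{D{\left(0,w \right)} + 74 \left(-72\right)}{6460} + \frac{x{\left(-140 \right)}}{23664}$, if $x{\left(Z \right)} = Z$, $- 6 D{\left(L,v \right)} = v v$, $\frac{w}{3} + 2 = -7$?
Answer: $- \frac{954863}{1124040} \approx -0.84949$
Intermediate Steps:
$w = -27$ ($w = -6 + 3 \left(-7\right) = -6 - 21 = -27$)
$D{\left(L,v \right)} = - \frac{v^{2}}{6}$ ($D{\left(L,v \right)} = - \frac{v v}{6} = - \frac{v^{2}}{6}$)
$\frac{D{\left(0,w \right)} + 74 \left(-72\right)}{6460} + \frac{x{\left(-140 \right)}}{23664} = \frac{- \frac{\left(-27\right)^{2}}{6} + 74 \left(-72\right)}{6460} - \frac{140}{23664} = \left(\left(- \frac{1}{6}\right) 729 - 5328\right) \frac{1}{6460} - \frac{35}{5916} = \left(- \frac{243}{2} - 5328\right) \frac{1}{6460} - \frac{35}{5916} = \left(- \frac{10899}{2}\right) \frac{1}{6460} - \frac{35}{5916} = - \frac{10899}{12920} - \frac{35}{5916} = - \frac{954863}{1124040}$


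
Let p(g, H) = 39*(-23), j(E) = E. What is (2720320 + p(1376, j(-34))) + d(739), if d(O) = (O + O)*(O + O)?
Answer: 4903907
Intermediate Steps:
p(g, H) = -897
d(O) = 4*O² (d(O) = (2*O)*(2*O) = 4*O²)
(2720320 + p(1376, j(-34))) + d(739) = (2720320 - 897) + 4*739² = 2719423 + 4*546121 = 2719423 + 2184484 = 4903907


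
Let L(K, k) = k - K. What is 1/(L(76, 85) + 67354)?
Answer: 1/67363 ≈ 1.4845e-5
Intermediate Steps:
1/(L(76, 85) + 67354) = 1/((85 - 1*76) + 67354) = 1/((85 - 76) + 67354) = 1/(9 + 67354) = 1/67363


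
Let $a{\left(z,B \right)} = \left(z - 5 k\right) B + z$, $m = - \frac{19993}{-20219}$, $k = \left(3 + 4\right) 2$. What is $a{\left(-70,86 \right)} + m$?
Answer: $- \frac{244832097}{20219} \approx -12109.0$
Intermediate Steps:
$k = 14$ ($k = 7 \cdot 2 = 14$)
$m = \frac{19993}{20219}$ ($m = \left(-19993\right) \left(- \frac{1}{20219}\right) = \frac{19993}{20219} \approx 0.98882$)
$a{\left(z,B \right)} = z + B \left(-70 + z\right)$ ($a{\left(z,B \right)} = \left(z - 70\right) B + z = \left(-70 + z\right) B + z = B \left(-70 + z\right) + z = z + B \left(-70 + z\right)$)
$a{\left(-70,86 \right)} + m = \left(-70 - 6020 + 86 \left(-70\right)\right) + \frac{19993}{20219} = \left(-70 - 6020 - 6020\right) + \frac{19993}{20219} = -12110 + \frac{19993}{20219} = - \frac{244832097}{20219}$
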